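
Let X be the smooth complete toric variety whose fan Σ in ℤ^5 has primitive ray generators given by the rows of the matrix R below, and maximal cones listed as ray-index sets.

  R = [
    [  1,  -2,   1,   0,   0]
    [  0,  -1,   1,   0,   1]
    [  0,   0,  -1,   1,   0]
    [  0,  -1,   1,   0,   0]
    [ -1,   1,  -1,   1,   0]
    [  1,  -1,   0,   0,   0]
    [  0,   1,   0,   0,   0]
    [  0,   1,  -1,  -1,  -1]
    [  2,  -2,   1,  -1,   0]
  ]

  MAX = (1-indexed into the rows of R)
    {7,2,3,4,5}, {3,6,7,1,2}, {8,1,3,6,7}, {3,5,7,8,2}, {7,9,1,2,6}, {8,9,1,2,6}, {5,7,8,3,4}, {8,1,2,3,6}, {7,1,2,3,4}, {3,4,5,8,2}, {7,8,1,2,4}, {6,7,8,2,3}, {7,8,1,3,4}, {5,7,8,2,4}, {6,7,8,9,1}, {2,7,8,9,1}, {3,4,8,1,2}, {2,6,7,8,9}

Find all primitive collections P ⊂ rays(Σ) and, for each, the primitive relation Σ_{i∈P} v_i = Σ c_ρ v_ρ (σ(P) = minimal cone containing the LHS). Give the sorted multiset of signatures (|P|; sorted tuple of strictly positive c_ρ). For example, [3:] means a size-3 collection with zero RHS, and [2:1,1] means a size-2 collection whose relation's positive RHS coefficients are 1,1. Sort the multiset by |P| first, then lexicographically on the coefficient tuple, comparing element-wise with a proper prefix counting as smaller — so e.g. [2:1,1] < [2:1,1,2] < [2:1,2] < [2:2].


Δ(Σ) — 9 vertices, 9 min non-faces:

  P={4,6}:  v_{4} + v_{6} = v_{1}  ⟹  sig = [2:1]
  P={5,6}:  v_{5} + v_{6} = v_{3}  ⟹  sig = [2:1]
  P={5,9}:  v_{5} + v_{9} = v_{6}  ⟹  sig = [2:1]
  P={1,5}:  v_{1} + v_{5} = v_{3} + v_{4}  ⟹  sig = [2:1,1]
  P={4,9}:  v_{4} + v_{9} = 2·v_{1} + v_{2} + v_{7} + v_{8}  ⟹  sig = [2:1,1,1,2]
  P={3,9}:  v_{3} + v_{9} = 2·v_{6}  ⟹  sig = [2:2]
  P={2,3,4,7,8}:  v_{2} + v_{3} + v_{4} + v_{7} + v_{8} = 0  ⟹  sig = [5:]
  P={1,2,3,7,8}:  v_{1} + v_{2} + v_{3} + v_{7} + v_{8} = v_{6}  ⟹  sig = [5:1]
  P={1,2,6,7,8}:  v_{1} + v_{2} + v_{6} + v_{7} + v_{8} = v_{9}  ⟹  sig = [5:1]

so the primitive-relation signature multiset is
{ [2:1] ×3,  [2:1,1],  [2:1,1,1,2],  [2:2],  [5:],  [5:1] ×2 }


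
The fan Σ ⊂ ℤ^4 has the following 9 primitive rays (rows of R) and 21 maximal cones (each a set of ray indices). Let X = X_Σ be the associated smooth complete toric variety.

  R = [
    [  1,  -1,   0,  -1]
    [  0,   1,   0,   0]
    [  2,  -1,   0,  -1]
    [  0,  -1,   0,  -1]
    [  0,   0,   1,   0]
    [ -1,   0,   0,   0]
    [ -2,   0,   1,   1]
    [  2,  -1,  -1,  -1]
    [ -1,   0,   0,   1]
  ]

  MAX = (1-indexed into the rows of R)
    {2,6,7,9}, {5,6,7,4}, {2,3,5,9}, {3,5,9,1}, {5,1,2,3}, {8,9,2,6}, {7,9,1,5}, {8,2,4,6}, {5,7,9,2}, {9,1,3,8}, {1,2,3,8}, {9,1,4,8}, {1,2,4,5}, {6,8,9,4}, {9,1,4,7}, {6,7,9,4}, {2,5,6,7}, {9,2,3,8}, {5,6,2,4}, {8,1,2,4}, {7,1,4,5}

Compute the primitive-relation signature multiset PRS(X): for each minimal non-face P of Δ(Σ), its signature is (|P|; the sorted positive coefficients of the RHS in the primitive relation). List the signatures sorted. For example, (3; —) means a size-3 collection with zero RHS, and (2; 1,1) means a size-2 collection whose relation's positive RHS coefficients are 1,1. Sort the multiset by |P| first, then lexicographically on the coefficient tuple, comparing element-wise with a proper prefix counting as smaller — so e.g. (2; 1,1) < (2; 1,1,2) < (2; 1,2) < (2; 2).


Primitive collections (12):

  P={1,6}:  v_{1} + v_{6} = v_{4}  ⟹  sig = (2; 1)
  P={3,6}:  v_{3} + v_{6} = v_{1}  ⟹  sig = (2; 1)
  P={5,8}:  v_{5} + v_{8} = v_{3}  ⟹  sig = (2; 1)
  P={7,8}:  v_{7} + v_{8} = v_{1} + v_{9}  ⟹  sig = (2; 1,1)
  P={3,7}:  v_{3} + v_{7} = v_{1} + v_{5} + v_{9}  ⟹  sig = (2; 1,1,1)
  P={3,4}:  v_{3} + v_{4} = 2·v_{1}  ⟹  sig = (2; 2)
  P={1,2,9}:  v_{1} + v_{2} + v_{9} = 0  ⟹  sig = (3; —)
  P={2,4,9}:  v_{2} + v_{4} + v_{9} = v_{6}  ⟹  sig = (3; 1)
  P={5,6,9}:  v_{5} + v_{6} + v_{9} = v_{7}  ⟹  sig = (3; 1)
  P={1,2,7}:  v_{1} + v_{2} + v_{7} = v_{5} + v_{6}  ⟹  sig = (3; 1,1)
  P={4,5,9}:  v_{4} + v_{5} + v_{9} = v_{1} + v_{7}  ⟹  sig = (3; 1,1)
  P={2,4,7}:  v_{2} + v_{4} + v_{7} = v_{5} + 2·v_{6}  ⟹  sig = (3; 1,2)

Signatures (|P|; sorted positive RHS coefficients), sorted:
{ (2; 1) ×3,  (2; 1,1),  (2; 1,1,1),  (2; 2),  (3; —),  (3; 1) ×2,  (3; 1,1) ×2,  (3; 1,2) }


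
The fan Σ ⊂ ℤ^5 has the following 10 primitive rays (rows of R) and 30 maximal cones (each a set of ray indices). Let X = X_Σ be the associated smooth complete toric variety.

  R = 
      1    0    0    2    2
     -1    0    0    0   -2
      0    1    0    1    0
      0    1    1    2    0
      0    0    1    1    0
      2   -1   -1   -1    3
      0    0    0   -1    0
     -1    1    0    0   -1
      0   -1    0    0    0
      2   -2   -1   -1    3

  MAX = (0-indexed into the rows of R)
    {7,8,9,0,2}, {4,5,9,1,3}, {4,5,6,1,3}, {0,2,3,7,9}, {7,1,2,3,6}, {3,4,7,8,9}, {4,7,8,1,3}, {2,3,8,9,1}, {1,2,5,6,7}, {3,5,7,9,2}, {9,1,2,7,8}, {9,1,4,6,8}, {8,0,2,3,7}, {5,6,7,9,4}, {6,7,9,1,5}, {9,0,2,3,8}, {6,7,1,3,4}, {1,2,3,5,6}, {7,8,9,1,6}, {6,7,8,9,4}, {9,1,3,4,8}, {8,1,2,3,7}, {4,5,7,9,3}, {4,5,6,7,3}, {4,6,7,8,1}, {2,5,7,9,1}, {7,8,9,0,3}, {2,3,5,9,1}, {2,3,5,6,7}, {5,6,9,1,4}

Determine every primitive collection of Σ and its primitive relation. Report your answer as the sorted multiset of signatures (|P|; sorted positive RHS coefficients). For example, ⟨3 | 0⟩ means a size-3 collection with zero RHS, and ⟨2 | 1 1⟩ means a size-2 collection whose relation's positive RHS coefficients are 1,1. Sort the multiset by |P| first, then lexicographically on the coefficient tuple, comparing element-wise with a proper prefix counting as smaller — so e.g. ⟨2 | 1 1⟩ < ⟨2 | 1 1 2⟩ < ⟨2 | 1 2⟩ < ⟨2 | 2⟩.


Σ has 15 primitive collections:

  P = {2,4}:  v_{2} + v_{4} = v_{3} — sig = ⟨2 | 1⟩
  P = {5,8}:  v_{5} + v_{8} = v_{9} — sig = ⟨2 | 1⟩
  P = {0,6}:  v_{0} + v_{6} = v_{3} + v_{7} + v_{9} — sig = ⟨2 | 1 1 1⟩
  P = {0,4}:  v_{0} + v_{4} = 2·v_{3} + v_{7} + v_{8} + v_{9} — sig = ⟨2 | 1 1 1 2⟩
  P = {0,5}:  v_{0} + v_{5} = v_{2} + v_{3} + v_{7} + 2·v_{9} — sig = ⟨2 | 1 1 1 2⟩
  P = {0,1}:  v_{0} + v_{1} = 2·v_{2} + 2·v_{8} — sig = ⟨2 | 2 2⟩
  P = {2,6,8}:  v_{2} + v_{6} + v_{8} = 0 — sig = ⟨3 | 0⟩
  P = {2,6,9}:  v_{2} + v_{6} + v_{9} = v_{5} — sig = ⟨3 | 1⟩
  P = {3,6,8}:  v_{3} + v_{6} + v_{8} = v_{4} — sig = ⟨3 | 1⟩
  P = {3,6,9}:  v_{3} + v_{6} + v_{9} = v_{4} + v_{5} — sig = ⟨3 | 1 1⟩
  P = {1,4,5,7}:  v_{1} + v_{4} + v_{5} + v_{7} = 0 — sig = ⟨4 | 0⟩
  P = {1,3,5,7}:  v_{1} + v_{3} + v_{5} + v_{7} = v_{2} — sig = ⟨4 | 1⟩
  P = {1,4,7,9}:  v_{1} + v_{4} + v_{7} + v_{9} = v_{8} — sig = ⟨4 | 1⟩
  P = {1,3,7,9}:  v_{1} + v_{3} + v_{7} + v_{9} = v_{2} + v_{8} — sig = ⟨4 | 1 1⟩
  P = {2,3,7,8,9}:  v_{2} + v_{3} + v_{7} + v_{8} + v_{9} = v_{0} — sig = ⟨5 | 1⟩

Hence PRS(X_Σ) =
    |P|=2: 6 collections, coeffs (1), (1), (1,1,1), (1,1,1,2), (1,1,1,2), (2,2)
    |P|=3: 4 collections, coeffs (), (1), (1), (1,1)
    |P|=4: 4 collections, coeffs (), (1), (1), (1,1)
    |P|=5: 1 collection, coeffs (1)


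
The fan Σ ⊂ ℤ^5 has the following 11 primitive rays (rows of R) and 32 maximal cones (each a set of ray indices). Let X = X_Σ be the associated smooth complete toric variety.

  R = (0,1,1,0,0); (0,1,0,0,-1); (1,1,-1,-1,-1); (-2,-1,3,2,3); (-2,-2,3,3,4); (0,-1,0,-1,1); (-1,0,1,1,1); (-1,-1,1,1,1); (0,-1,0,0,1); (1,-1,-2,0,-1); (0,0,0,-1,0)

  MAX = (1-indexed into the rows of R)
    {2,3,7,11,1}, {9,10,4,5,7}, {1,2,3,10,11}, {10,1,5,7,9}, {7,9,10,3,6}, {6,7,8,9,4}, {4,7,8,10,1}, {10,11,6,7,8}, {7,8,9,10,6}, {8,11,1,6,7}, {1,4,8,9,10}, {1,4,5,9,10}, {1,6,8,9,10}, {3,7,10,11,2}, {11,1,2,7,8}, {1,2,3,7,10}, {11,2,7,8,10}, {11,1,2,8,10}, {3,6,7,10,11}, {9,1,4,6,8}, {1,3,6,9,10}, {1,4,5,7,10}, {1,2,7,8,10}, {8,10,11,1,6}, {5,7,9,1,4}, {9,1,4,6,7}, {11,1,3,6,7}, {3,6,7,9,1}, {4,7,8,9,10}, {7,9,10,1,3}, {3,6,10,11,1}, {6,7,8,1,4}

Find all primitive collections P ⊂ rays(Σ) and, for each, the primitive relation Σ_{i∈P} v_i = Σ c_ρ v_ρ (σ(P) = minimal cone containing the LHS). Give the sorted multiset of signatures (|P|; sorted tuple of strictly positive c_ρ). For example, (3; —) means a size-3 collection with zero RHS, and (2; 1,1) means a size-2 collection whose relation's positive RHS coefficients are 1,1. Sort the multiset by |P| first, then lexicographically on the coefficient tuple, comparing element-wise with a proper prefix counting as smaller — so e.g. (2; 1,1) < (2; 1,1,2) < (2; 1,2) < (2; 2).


Δ(Σ) — 11 vertices, 17 min non-faces:

  P = {2,9}:  v_{2} + v_{9} = 0 — sig = (2; —)
  P = {3,8}:  v_{3} + v_{8} = 0 — sig = (2; —)
  P = {2,6}:  v_{2} + v_{6} = v_{11} — sig = (2; 1)
  P = {9,11}:  v_{9} + v_{11} = v_{6} — sig = (2; 1)
  P = {5,11}:  v_{5} + v_{11} = v_{4} + v_{9} — sig = (2; 1,1)
  P = {2,4}:  v_{2} + v_{4} = v_{1} + v_{7} + v_{8} — sig = (2; 1,1,1)
  P = {3,4}:  v_{3} + v_{4} = v_{1} + v_{7} + v_{9} — sig = (2; 1,1,1)
  P = {2,5}:  v_{2} + v_{5} = v_{1} + v_{4} + v_{7} + v_{10} — sig = (2; 1,1,1,1)
  P = {4,11}:  v_{4} + v_{11} = v_{1} + v_{6} + v_{7} + v_{8} — sig = (2; 1,1,1,1)
  P = {5,6}:  v_{5} + v_{6} = v_{4} + 2·v_{9} — sig = (2; 1,2)
  P = {5,8}:  v_{5} + v_{8} = 2·v_{4} + v_{10} — sig = (2; 1,2)
  P = {3,5}:  v_{3} + v_{5} = 2·v_{1} + 2·v_{7} + 2·v_{9} + v_{10} — sig = (2; 1,2,2,2)
  P = {4,6,10}:  v_{4} + v_{6} + v_{10} = v_{8} + 2·v_{9} — sig = (3; 1,2)
  P = {1,7,10,11}:  v_{1} + v_{7} + v_{10} + v_{11} = 0 — sig = (4; —)
  P = {1,6,7,10}:  v_{1} + v_{6} + v_{7} + v_{10} = v_{9} — sig = (4; 1)
  P = {1,7,8,9}:  v_{1} + v_{7} + v_{8} + v_{9} = v_{4} — sig = (4; 1)
  P = {1,4,7,9,10}:  v_{1} + v_{4} + v_{7} + v_{9} + v_{10} = v_{5} — sig = (5; 1)

so the primitive-relation signature multiset is
[(2; —), (2; —), (2; 1), (2; 1), (2; 1,1), (2; 1,1,1), (2; 1,1,1), (2; 1,1,1,1), (2; 1,1,1,1), (2; 1,2), (2; 1,2), (2; 1,2,2,2), (3; 1,2), (4; —), (4; 1), (4; 1), (5; 1)]


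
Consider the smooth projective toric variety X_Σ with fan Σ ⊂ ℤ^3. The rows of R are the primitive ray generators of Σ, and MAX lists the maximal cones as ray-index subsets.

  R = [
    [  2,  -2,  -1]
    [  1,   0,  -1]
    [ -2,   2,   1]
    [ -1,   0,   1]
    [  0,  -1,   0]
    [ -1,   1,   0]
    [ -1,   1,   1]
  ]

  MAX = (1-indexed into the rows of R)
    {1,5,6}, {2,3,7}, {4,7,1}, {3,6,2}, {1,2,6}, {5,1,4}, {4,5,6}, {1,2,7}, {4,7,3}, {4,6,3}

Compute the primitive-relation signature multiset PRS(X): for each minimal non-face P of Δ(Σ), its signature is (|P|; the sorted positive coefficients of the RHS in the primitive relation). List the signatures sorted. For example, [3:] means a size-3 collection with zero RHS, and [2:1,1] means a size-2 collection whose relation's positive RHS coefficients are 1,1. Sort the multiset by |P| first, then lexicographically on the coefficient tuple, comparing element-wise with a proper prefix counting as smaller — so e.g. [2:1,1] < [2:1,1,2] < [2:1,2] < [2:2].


Σ has 7 primitive collections:

  {1,3}:  v_{1} + v_{3} = 0 — sig = [2:]
  {2,4}:  v_{2} + v_{4} = 0 — sig = [2:]
  {5,7}:  v_{5} + v_{7} = v_{4} — sig = [2:1]
  {6,7}:  v_{6} + v_{7} = v_{3} — sig = [2:1]
  {2,5}:  v_{2} + v_{5} = v_{1} + v_{6} — sig = [2:1,1]
  {3,5}:  v_{3} + v_{5} = v_{4} + v_{6} — sig = [2:1,1]
  {1,4,6}:  v_{1} + v_{4} + v_{6} = v_{5} — sig = [3:1]

Sorted signature multiset PRS(X):
[[2:], [2:], [2:1], [2:1], [2:1,1], [2:1,1], [3:1]]


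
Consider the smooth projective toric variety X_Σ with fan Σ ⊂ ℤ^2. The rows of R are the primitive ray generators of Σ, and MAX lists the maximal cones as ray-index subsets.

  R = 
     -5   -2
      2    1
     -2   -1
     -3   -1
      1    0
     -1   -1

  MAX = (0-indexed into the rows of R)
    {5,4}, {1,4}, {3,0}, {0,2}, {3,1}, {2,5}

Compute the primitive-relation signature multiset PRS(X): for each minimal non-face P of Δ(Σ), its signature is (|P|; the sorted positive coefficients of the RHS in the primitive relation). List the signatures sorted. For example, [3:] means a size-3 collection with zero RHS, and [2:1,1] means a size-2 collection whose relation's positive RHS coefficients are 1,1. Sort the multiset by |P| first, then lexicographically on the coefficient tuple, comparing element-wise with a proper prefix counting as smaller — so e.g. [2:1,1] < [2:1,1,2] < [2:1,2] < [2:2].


9 collections generate NE(X_Σ); each relation:

  • {1,2}:  v_{1} + v_{2} = 0  ⟹  sig = [2:]
  • {0,1}:  v_{0} + v_{1} = v_{3}  ⟹  sig = [2:1]
  • {1,5}:  v_{1} + v_{5} = v_{4}  ⟹  sig = [2:1]
  • {2,3}:  v_{2} + v_{3} = v_{0}  ⟹  sig = [2:1]
  • {2,4}:  v_{2} + v_{4} = v_{5}  ⟹  sig = [2:1]
  • {3,4}:  v_{3} + v_{4} = v_{2}  ⟹  sig = [2:1]
  • {0,4}:  v_{0} + v_{4} = 2·v_{2}  ⟹  sig = [2:2]
  • {3,5}:  v_{3} + v_{5} = 2·v_{2}  ⟹  sig = [2:2]
  • {0,5}:  v_{0} + v_{5} = 3·v_{2}  ⟹  sig = [2:3]

so the primitive-relation signature multiset is
[[2:], [2:1], [2:1], [2:1], [2:1], [2:1], [2:2], [2:2], [2:3]]


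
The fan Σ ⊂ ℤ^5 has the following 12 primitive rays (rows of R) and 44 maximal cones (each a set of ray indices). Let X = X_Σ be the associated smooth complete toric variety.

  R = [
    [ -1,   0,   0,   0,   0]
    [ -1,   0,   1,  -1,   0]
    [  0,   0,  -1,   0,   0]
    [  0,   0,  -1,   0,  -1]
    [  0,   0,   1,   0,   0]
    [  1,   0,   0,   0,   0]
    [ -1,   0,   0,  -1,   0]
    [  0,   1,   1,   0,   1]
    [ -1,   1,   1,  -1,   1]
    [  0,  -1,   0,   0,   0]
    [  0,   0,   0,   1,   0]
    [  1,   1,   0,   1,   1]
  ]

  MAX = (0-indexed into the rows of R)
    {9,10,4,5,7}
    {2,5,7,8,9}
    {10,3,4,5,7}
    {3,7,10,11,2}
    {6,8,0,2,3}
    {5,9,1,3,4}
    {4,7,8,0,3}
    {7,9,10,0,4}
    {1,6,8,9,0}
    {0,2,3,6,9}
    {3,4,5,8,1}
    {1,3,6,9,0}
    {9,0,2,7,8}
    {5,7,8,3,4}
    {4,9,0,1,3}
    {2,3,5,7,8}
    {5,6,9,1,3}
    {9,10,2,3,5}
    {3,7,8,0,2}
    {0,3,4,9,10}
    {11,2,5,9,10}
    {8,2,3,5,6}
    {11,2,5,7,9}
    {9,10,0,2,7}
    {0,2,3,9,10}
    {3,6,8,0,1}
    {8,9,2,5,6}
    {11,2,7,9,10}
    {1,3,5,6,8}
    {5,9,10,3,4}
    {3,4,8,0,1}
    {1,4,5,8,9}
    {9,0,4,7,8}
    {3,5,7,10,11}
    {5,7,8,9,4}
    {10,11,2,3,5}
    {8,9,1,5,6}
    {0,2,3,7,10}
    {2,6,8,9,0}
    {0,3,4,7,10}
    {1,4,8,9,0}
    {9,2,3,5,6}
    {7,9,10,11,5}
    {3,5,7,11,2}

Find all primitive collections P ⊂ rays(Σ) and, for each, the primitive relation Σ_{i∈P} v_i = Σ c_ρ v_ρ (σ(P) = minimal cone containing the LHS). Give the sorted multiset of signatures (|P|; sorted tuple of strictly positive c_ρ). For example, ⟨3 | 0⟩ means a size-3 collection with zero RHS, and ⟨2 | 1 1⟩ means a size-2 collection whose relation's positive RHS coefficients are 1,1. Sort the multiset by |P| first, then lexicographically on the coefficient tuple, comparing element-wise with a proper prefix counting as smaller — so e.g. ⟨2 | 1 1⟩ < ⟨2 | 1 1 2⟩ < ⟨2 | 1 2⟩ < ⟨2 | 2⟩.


|primitive collections| = 18. Relations:

  P={0,5}:  v_{0} + v_{5} = 0  ⟹  sig = ⟨2 | 0⟩
  P={2,4}:  v_{2} + v_{4} = 0  ⟹  sig = ⟨2 | 0⟩
  P={1,2}:  v_{1} + v_{2} = v_{6}  ⟹  sig = ⟨2 | 1⟩
  P={1,11}:  v_{1} + v_{11} = v_{7}  ⟹  sig = ⟨2 | 1⟩
  P={4,6}:  v_{4} + v_{6} = v_{1}  ⟹  sig = ⟨2 | 1⟩
  P={6,7}:  v_{6} + v_{7} = v_{8}  ⟹  sig = ⟨2 | 1⟩
  P={6,10}:  v_{6} + v_{10} = v_{0}  ⟹  sig = ⟨2 | 1⟩
  P={1,7}:  v_{1} + v_{7} = v_{4} + v_{8}  ⟹  sig = ⟨2 | 1 1⟩
  P={1,10}:  v_{1} + v_{10} = v_{0} + v_{4}  ⟹  sig = ⟨2 | 1 1⟩
  P={6,11}:  v_{6} + v_{11} = v_{2} + v_{7}  ⟹  sig = ⟨2 | 1 1⟩
  P={8,10}:  v_{8} + v_{10} = v_{0} + v_{7}  ⟹  sig = ⟨2 | 1 1⟩
  P={0,11}:  v_{0} + v_{11} = v_{2} + v_{7} + v_{10}  ⟹  sig = ⟨2 | 1 1 1⟩
  P={4,11}:  v_{4} + v_{11} = v_{5} + v_{7} + v_{10}  ⟹  sig = ⟨2 | 1 1 1⟩
  P={8,11}:  v_{8} + v_{11} = v_{2} + 2·v_{7}  ⟹  sig = ⟨2 | 1 2⟩
  P={3,7,9}:  v_{3} + v_{7} + v_{9} = 0  ⟹  sig = ⟨3 | 0⟩
  P={3,8,9}:  v_{3} + v_{8} + v_{9} = v_{6}  ⟹  sig = ⟨3 | 1⟩
  P={3,9,11}:  v_{3} + v_{9} + v_{11} = v_{2} + v_{5} + v_{10}  ⟹  sig = ⟨3 | 1 1 1⟩
  P={2,5,7,10}:  v_{2} + v_{5} + v_{7} + v_{10} = v_{11}  ⟹  sig = ⟨4 | 1⟩

Sorted signature multiset PRS(X):
    ⟨2 | 0⟩
    ⟨2 | 0⟩
    ⟨2 | 1⟩
    ⟨2 | 1⟩
    ⟨2 | 1⟩
    ⟨2 | 1⟩
    ⟨2 | 1⟩
    ⟨2 | 1 1⟩
    ⟨2 | 1 1⟩
    ⟨2 | 1 1⟩
    ⟨2 | 1 1⟩
    ⟨2 | 1 1 1⟩
    ⟨2 | 1 1 1⟩
    ⟨2 | 1 2⟩
    ⟨3 | 0⟩
    ⟨3 | 1⟩
    ⟨3 | 1 1 1⟩
    ⟨4 | 1⟩


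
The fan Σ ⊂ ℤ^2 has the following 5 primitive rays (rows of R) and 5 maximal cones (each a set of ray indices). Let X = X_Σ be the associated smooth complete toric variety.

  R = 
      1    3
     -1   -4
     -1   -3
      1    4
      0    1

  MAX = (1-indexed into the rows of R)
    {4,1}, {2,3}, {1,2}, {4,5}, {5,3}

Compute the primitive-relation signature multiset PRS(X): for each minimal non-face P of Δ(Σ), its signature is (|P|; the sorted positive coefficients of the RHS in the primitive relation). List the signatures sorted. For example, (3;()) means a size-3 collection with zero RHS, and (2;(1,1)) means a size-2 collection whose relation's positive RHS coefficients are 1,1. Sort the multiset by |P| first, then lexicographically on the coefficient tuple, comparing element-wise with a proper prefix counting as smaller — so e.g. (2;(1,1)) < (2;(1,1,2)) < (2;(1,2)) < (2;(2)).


5 collections generate NE(X_Σ); each relation:

  P = {1,3}:  v_{1} + v_{3} = 0 — sig = (2;())
  P = {2,4}:  v_{2} + v_{4} = 0 — sig = (2;())
  P = {1,5}:  v_{1} + v_{5} = v_{4} — sig = (2;(1))
  P = {2,5}:  v_{2} + v_{5} = v_{3} — sig = (2;(1))
  P = {3,4}:  v_{3} + v_{4} = v_{5} — sig = (2;(1))

Sorted signature multiset PRS(X):
[(2;()), (2;()), (2;(1)), (2;(1)), (2;(1))]


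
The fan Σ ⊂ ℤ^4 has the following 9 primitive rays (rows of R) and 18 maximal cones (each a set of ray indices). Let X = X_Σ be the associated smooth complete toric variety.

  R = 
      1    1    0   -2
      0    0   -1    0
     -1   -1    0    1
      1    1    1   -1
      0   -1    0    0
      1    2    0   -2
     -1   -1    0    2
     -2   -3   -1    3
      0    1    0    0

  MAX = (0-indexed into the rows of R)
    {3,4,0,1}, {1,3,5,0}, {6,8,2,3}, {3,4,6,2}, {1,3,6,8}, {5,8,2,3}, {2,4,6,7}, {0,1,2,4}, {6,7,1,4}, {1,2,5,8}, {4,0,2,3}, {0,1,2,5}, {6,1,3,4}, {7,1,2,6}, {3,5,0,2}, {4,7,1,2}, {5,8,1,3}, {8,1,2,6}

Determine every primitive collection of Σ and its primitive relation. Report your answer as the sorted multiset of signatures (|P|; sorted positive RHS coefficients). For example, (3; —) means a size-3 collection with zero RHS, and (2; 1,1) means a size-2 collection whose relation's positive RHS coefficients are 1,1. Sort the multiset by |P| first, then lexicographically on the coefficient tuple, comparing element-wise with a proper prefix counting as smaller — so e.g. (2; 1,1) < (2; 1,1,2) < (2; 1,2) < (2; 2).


11 collections generate NE(X_Σ); each relation:

  P={0,6}:  v_{0} + v_{6} = 0 — sig = (2; —)
  P={4,8}:  v_{4} + v_{8} = 0 — sig = (2; —)
  P={0,8}:  v_{0} + v_{8} = v_{5} — sig = (2; 1)
  P={4,5}:  v_{4} + v_{5} = v_{0} — sig = (2; 1)
  P={5,6}:  v_{5} + v_{6} = v_{8} — sig = (2; 1)
  P={3,7}:  v_{3} + v_{7} = v_{4} + v_{6} — sig = (2; 1,1)
  P={5,7}:  v_{5} + v_{7} = v_{1} + v_{2} — sig = (2; 1,1)
  P={0,7}:  v_{0} + v_{7} = v_{1} + v_{2} + v_{4} — sig = (2; 1,1,1)
  P={7,8}:  v_{7} + v_{8} = v_{1} + v_{2} + v_{6} — sig = (2; 1,1,1)
  P={1,2,3}:  v_{1} + v_{2} + v_{3} = 0 — sig = (3; —)
  P={1,2,4,6}:  v_{1} + v_{2} + v_{4} + v_{6} = v_{7} — sig = (4; 1)

Signatures (|P|; sorted positive RHS coefficients), sorted:
[(2; —), (2; —), (2; 1), (2; 1), (2; 1), (2; 1,1), (2; 1,1), (2; 1,1,1), (2; 1,1,1), (3; —), (4; 1)]


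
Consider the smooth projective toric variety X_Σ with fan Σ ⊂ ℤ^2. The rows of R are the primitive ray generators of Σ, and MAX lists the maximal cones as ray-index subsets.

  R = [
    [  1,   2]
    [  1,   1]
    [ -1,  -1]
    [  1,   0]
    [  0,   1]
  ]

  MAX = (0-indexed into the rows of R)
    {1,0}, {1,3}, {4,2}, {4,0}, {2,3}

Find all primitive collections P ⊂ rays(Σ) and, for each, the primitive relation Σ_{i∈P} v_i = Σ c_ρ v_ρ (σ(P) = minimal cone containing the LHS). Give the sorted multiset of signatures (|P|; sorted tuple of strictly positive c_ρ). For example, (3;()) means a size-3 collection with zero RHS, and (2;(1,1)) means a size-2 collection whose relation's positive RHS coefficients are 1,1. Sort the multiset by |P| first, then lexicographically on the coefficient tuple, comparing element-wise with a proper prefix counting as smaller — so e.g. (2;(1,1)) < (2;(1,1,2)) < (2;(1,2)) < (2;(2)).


|primitive collections| = 5. Relations:

  {1,2}:  v_{1} + v_{2} = 0  ⇒ sig = (2;())
  {0,2}:  v_{0} + v_{2} = v_{4}  ⇒ sig = (2;(1))
  {1,4}:  v_{1} + v_{4} = v_{0}  ⇒ sig = (2;(1))
  {3,4}:  v_{3} + v_{4} = v_{1}  ⇒ sig = (2;(1))
  {0,3}:  v_{0} + v_{3} = 2·v_{1}  ⇒ sig = (2;(2))

so the primitive-relation signature multiset is
[(2;()), (2;(1)), (2;(1)), (2;(1)), (2;(2))]


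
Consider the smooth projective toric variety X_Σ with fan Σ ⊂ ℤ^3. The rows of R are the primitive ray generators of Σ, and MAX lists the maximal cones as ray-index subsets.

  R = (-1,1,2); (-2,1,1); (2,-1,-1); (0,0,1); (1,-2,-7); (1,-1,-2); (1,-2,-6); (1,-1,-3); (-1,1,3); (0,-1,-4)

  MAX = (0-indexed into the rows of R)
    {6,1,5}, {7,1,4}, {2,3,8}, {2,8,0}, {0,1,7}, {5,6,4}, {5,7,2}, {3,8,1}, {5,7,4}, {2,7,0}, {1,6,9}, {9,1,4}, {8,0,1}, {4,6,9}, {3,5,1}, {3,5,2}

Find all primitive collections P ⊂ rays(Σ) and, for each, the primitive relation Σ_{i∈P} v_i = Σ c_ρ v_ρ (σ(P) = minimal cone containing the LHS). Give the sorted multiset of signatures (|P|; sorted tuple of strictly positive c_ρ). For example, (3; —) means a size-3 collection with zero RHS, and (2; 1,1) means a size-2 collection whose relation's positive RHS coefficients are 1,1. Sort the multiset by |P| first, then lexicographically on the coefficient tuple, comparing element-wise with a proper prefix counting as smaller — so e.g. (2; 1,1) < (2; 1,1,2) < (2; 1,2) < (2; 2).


|primitive collections| = 24. Relations:

  P = {0,5}:  v_{0} + v_{5} = 0  →  sig = (2; —)
  P = {1,2}:  v_{1} + v_{2} = 0  →  sig = (2; —)
  P = {7,8}:  v_{7} + v_{8} = 0  →  sig = (2; —)
  P = {0,3}:  v_{0} + v_{3} = v_{8}  →  sig = (2; 1)
  P = {0,6}:  v_{0} + v_{6} = v_{9}  →  sig = (2; 1)
  P = {3,4}:  v_{3} + v_{4} = v_{6}  →  sig = (2; 1)
  P = {3,7}:  v_{3} + v_{7} = v_{5}  →  sig = (2; 1)
  P = {4,8}:  v_{4} + v_{8} = v_{9}  →  sig = (2; 1)
  P = {5,8}:  v_{5} + v_{8} = v_{3}  →  sig = (2; 1)
  P = {5,9}:  v_{5} + v_{9} = v_{6}  →  sig = (2; 1)
  P = {7,9}:  v_{7} + v_{9} = v_{4}  →  sig = (2; 1)
  P = {0,9}:  v_{0} + v_{9} = v_{1} + v_{7}  →  sig = (2; 1,1)
  P = {2,9}:  v_{2} + v_{9} = v_{5} + v_{7}  →  sig = (2; 1,1)
  P = {6,7}:  v_{6} + v_{7} = v_{4} + v_{5}  →  sig = (2; 1,1)
  P = {8,9}:  v_{8} + v_{9} = v_{1} + v_{5}  →  sig = (2; 1,1)
  P = {0,4}:  v_{0} + v_{4} = v_{1} + 2·v_{7}  →  sig = (2; 1,2)
  P = {2,4}:  v_{2} + v_{4} = v_{5} + 2·v_{7}  →  sig = (2; 1,2)
  P = {2,6}:  v_{2} + v_{6} = 2·v_{5} + v_{7}  →  sig = (2; 1,2)
  P = {3,9}:  v_{3} + v_{9} = v_{1} + 2·v_{5}  →  sig = (2; 1,2)
  P = {6,8}:  v_{6} + v_{8} = v_{1} + 2·v_{5}  →  sig = (2; 1,2)
  P = {3,6}:  v_{3} + v_{6} = v_{1} + 3·v_{5}  →  sig = (2; 1,3)
  P = {1,5,7}:  v_{1} + v_{5} + v_{7} = v_{9}  →  sig = (3; 1)
  P = {1,4,5}:  v_{1} + v_{4} + v_{5} = 2·v_{9}  →  sig = (3; 2)
  P = {1,4,6}:  v_{1} + v_{4} + v_{6} = 3·v_{9}  →  sig = (3; 3)

so the primitive-relation signature multiset is
{ (2; —) ×3,  (2; 1) ×8,  (2; 1,1) ×4,  (2; 1,2) ×5,  (2; 1,3),  (3; 1),  (3; 2),  (3; 3) }


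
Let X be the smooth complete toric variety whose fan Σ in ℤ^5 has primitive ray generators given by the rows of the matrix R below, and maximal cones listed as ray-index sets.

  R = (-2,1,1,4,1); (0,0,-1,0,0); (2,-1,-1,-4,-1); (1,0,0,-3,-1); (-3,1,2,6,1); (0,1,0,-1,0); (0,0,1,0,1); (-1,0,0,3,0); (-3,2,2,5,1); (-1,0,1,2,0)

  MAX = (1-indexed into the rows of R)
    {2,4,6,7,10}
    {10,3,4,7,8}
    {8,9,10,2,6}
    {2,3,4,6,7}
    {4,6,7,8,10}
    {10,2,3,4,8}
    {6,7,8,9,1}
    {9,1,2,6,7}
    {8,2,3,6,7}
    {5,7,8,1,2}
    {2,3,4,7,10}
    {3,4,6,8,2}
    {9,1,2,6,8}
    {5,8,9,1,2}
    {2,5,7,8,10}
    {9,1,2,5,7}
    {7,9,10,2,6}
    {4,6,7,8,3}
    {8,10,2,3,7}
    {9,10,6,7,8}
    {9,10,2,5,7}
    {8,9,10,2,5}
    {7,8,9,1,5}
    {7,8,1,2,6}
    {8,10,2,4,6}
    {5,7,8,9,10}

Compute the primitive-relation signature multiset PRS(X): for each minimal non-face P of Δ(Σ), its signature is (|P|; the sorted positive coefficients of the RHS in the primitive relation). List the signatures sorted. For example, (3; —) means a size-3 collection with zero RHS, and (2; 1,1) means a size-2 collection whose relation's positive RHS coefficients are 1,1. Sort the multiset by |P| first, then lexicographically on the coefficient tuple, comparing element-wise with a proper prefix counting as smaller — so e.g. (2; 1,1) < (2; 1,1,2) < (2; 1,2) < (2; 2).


12 minimal non-faces of Δ(Σ) (on 10 rays):

  • {1,3}:  v_{1} + v_{3} = 0  ⟹  sig = (2; —)
  • {1,10}:  v_{1} + v_{10} = v_{5}  ⟹  sig = (2; 1)
  • {3,5}:  v_{3} + v_{5} = v_{10}  ⟹  sig = (2; 1)
  • {5,6}:  v_{5} + v_{6} = v_{9}  ⟹  sig = (2; 1)
  • {1,4}:  v_{1} + v_{4} = v_{6} + v_{10}  ⟹  sig = (2; 1,1)
  • {3,9}:  v_{3} + v_{9} = v_{6} + v_{10}  ⟹  sig = (2; 1,1)
  • {4,5}:  v_{4} + v_{5} = v_{6} + 2·v_{10}  ⟹  sig = (2; 1,2)
  • {4,9}:  v_{4} + v_{9} = 2·v_{6} + 2·v_{10}  ⟹  sig = (2; 2,2)
  • {3,6,10}:  v_{3} + v_{6} + v_{10} = v_{4}  ⟹  sig = (3; 1)
  • {2,4,7,8}:  v_{2} + v_{4} + v_{7} + v_{8} = 0  ⟹  sig = (4; —)
  • {2,7,8,9}:  v_{2} + v_{7} + v_{8} + v_{9} = 2·v_{1}  ⟹  sig = (4; 2)
  • {2,6,7,8,10}:  v_{2} + v_{6} + v_{7} + v_{8} + v_{10} = v_{1}  ⟹  sig = (5; 1)

Hence PRS(X_Σ) =
    (2; —)
    (2; 1)
    (2; 1)
    (2; 1)
    (2; 1,1)
    (2; 1,1)
    (2; 1,2)
    (2; 2,2)
    (3; 1)
    (4; —)
    (4; 2)
    (5; 1)


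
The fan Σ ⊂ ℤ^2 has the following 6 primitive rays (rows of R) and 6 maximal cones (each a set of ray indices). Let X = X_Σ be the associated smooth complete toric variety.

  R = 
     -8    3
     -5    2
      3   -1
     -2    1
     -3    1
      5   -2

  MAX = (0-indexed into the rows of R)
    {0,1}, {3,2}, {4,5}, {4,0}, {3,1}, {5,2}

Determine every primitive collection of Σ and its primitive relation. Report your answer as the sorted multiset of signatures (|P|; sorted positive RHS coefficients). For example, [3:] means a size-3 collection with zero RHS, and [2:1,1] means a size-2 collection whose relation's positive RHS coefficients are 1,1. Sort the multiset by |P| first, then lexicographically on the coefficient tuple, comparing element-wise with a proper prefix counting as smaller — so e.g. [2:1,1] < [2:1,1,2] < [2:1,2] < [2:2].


Minimal non-faces — 9 found among 6 rays, 6 max cones:

  • {1,5}:  v_{1} + v_{5} = 0 ; sig = [2:]
  • {2,4}:  v_{2} + v_{4} = 0 ; sig = [2:]
  • {0,2}:  v_{0} + v_{2} = v_{1} ; sig = [2:1]
  • {0,5}:  v_{0} + v_{5} = v_{4} ; sig = [2:1]
  • {1,2}:  v_{1} + v_{2} = v_{3} ; sig = [2:1]
  • {1,4}:  v_{1} + v_{4} = v_{0} ; sig = [2:1]
  • {3,4}:  v_{3} + v_{4} = v_{1} ; sig = [2:1]
  • {3,5}:  v_{3} + v_{5} = v_{2} ; sig = [2:1]
  • {0,3}:  v_{0} + v_{3} = 2·v_{1} ; sig = [2:2]

Sorted signature multiset PRS(X):
    [2:]
    [2:]
    [2:1]
    [2:1]
    [2:1]
    [2:1]
    [2:1]
    [2:1]
    [2:2]


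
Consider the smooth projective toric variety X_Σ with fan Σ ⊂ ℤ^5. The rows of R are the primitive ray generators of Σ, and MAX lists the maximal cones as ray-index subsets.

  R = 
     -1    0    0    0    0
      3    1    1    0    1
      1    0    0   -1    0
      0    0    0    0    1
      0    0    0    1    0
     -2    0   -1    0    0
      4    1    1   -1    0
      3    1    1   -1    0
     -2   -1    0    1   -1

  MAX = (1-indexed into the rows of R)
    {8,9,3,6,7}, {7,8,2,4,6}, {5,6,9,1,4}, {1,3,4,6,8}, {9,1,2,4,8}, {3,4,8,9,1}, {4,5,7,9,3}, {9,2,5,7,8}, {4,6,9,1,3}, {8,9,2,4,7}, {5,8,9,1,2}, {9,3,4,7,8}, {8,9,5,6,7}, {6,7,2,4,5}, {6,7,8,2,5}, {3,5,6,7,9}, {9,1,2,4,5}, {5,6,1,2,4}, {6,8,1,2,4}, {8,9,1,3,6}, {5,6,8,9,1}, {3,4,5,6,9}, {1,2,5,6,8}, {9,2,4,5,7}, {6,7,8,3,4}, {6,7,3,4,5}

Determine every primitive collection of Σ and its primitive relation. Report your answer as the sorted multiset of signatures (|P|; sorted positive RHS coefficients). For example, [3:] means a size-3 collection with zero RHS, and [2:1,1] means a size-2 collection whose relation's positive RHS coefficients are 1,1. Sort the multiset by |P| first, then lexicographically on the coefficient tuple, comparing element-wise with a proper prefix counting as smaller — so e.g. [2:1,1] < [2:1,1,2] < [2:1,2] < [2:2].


Primitive collections (8):

  P = {1,7}:  v_{1} + v_{7} = v_{8} — sig = [2:1]
  P = {2,3}:  v_{2} + v_{3} = v_{4} + v_{7} — sig = [2:1,1]
  P = {1,3,5}:  v_{1} + v_{3} + v_{5} = 0 — sig = [3:]
  P = {3,5,8}:  v_{3} + v_{5} + v_{8} = v_{7} — sig = [3:1]
  P = {4,5,8}:  v_{4} + v_{5} + v_{8} = v_{2} — sig = [3:1]
  P = {2,6,9}:  v_{2} + v_{6} + v_{9} = v_{1} + v_{5} — sig = [3:1,1]
  P = {4,6,7,9}:  v_{4} + v_{6} + v_{7} + v_{9} = 0 — sig = [4:]
  P = {4,6,8,9}:  v_{4} + v_{6} + v_{8} + v_{9} = v_{1} — sig = [4:1]

Sorted signature multiset PRS(X):
[[2:1], [2:1,1], [3:], [3:1], [3:1], [3:1,1], [4:], [4:1]]


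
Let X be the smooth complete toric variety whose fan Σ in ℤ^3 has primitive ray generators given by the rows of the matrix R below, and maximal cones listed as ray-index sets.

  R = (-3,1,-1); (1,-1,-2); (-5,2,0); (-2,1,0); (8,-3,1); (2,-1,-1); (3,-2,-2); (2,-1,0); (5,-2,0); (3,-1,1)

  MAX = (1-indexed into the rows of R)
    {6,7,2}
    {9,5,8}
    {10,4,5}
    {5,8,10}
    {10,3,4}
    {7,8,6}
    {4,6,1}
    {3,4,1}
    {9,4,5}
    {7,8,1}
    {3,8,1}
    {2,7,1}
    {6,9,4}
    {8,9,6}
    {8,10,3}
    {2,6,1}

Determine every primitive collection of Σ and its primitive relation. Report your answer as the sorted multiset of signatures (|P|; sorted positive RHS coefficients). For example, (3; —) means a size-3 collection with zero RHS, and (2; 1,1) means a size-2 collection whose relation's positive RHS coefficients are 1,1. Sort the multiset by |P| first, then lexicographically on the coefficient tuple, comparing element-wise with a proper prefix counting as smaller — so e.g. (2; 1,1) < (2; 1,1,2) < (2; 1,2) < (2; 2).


Δ(Σ) — 10 vertices, 23 min non-faces:

  P = {1,10}:  v_{1} + v_{10} = 0 — sig = (2; —)
  P = {3,9}:  v_{3} + v_{9} = 0 — sig = (2; —)
  P = {4,8}:  v_{4} + v_{8} = 0 — sig = (2; —)
  P = {1,5}:  v_{1} + v_{5} = v_{9} — sig = (2; 1)
  P = {1,9}:  v_{1} + v_{9} = v_{6} — sig = (2; 1)
  P = {2,8}:  v_{2} + v_{8} = v_{7} — sig = (2; 1)
  P = {3,5}:  v_{3} + v_{5} = v_{10} — sig = (2; 1)
  P = {3,6}:  v_{3} + v_{6} = v_{1} — sig = (2; 1)
  P = {4,7}:  v_{4} + v_{7} = v_{2} — sig = (2; 1)
  P = {6,10}:  v_{6} + v_{10} = v_{9} — sig = (2; 1)
  P = {9,10}:  v_{9} + v_{10} = v_{5} — sig = (2; 1)
  P = {2,4}:  v_{2} + v_{4} = v_{1} + v_{6} — sig = (2; 1,1)
  P = {2,10}:  v_{2} + v_{10} = v_{6} + v_{8} — sig = (2; 1,1)
  P = {2,5}:  v_{2} + v_{5} = v_{6} + v_{8} + v_{9} — sig = (2; 1,1,1)
  P = {5,7}:  v_{5} + v_{7} = v_{6} + 2·v_{8} + v_{9} — sig = (2; 1,1,2)
  P = {2,3}:  v_{2} + v_{3} = 2·v_{1} + v_{8} — sig = (2; 1,2)
  P = {2,9}:  v_{2} + v_{9} = 2·v_{6} + v_{8} — sig = (2; 1,2)
  P = {7,10}:  v_{7} + v_{10} = v_{6} + 2·v_{8} — sig = (2; 1,2)
  P = {5,6}:  v_{5} + v_{6} = 2·v_{9} — sig = (2; 2)
  P = {3,7}:  v_{3} + v_{7} = 2·v_{1} + 2·v_{8} — sig = (2; 2,2)
  P = {7,9}:  v_{7} + v_{9} = 2·v_{6} + 2·v_{8} — sig = (2; 2,2)
  P = {1,6,8}:  v_{1} + v_{6} + v_{8} = v_{2} — sig = (3; 1)
  P = {1,6,7}:  v_{1} + v_{6} + v_{7} = 2·v_{2} — sig = (3; 2)

Sorted signature multiset PRS(X):
[(2; —), (2; —), (2; —), (2; 1), (2; 1), (2; 1), (2; 1), (2; 1), (2; 1), (2; 1), (2; 1), (2; 1,1), (2; 1,1), (2; 1,1,1), (2; 1,1,2), (2; 1,2), (2; 1,2), (2; 1,2), (2; 2), (2; 2,2), (2; 2,2), (3; 1), (3; 2)]


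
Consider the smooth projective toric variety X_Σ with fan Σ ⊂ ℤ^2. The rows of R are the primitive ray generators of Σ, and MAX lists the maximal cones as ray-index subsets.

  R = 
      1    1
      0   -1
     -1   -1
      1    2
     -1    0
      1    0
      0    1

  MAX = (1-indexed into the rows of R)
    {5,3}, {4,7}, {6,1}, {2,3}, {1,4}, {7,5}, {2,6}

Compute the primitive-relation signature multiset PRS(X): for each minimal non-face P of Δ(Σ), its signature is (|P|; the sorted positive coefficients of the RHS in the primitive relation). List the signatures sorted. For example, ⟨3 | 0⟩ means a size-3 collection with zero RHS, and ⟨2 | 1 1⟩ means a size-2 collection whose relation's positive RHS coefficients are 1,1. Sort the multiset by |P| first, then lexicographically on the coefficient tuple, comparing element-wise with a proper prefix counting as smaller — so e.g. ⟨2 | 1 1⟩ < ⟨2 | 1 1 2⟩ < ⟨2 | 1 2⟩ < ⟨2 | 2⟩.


|primitive collections| = 14. Relations:

  • {1,3}:  v_{1} + v_{3} = 0 — sig = ⟨2 | 0⟩
  • {2,7}:  v_{2} + v_{7} = 0 — sig = ⟨2 | 0⟩
  • {5,6}:  v_{5} + v_{6} = 0 — sig = ⟨2 | 0⟩
  • {1,2}:  v_{1} + v_{2} = v_{6} — sig = ⟨2 | 1⟩
  • {1,5}:  v_{1} + v_{5} = v_{7} — sig = ⟨2 | 1⟩
  • {1,7}:  v_{1} + v_{7} = v_{4} — sig = ⟨2 | 1⟩
  • {2,4}:  v_{2} + v_{4} = v_{1} — sig = ⟨2 | 1⟩
  • {2,5}:  v_{2} + v_{5} = v_{3} — sig = ⟨2 | 1⟩
  • {3,4}:  v_{3} + v_{4} = v_{7} — sig = ⟨2 | 1⟩
  • {3,6}:  v_{3} + v_{6} = v_{2} — sig = ⟨2 | 1⟩
  • {3,7}:  v_{3} + v_{7} = v_{5} — sig = ⟨2 | 1⟩
  • {6,7}:  v_{6} + v_{7} = v_{1} — sig = ⟨2 | 1⟩
  • {4,5}:  v_{4} + v_{5} = 2·v_{7} — sig = ⟨2 | 2⟩
  • {4,6}:  v_{4} + v_{6} = 2·v_{1} — sig = ⟨2 | 2⟩

Hence PRS(X_Σ) =
    ⟨2 | 0⟩
    ⟨2 | 0⟩
    ⟨2 | 0⟩
    ⟨2 | 1⟩
    ⟨2 | 1⟩
    ⟨2 | 1⟩
    ⟨2 | 1⟩
    ⟨2 | 1⟩
    ⟨2 | 1⟩
    ⟨2 | 1⟩
    ⟨2 | 1⟩
    ⟨2 | 1⟩
    ⟨2 | 2⟩
    ⟨2 | 2⟩


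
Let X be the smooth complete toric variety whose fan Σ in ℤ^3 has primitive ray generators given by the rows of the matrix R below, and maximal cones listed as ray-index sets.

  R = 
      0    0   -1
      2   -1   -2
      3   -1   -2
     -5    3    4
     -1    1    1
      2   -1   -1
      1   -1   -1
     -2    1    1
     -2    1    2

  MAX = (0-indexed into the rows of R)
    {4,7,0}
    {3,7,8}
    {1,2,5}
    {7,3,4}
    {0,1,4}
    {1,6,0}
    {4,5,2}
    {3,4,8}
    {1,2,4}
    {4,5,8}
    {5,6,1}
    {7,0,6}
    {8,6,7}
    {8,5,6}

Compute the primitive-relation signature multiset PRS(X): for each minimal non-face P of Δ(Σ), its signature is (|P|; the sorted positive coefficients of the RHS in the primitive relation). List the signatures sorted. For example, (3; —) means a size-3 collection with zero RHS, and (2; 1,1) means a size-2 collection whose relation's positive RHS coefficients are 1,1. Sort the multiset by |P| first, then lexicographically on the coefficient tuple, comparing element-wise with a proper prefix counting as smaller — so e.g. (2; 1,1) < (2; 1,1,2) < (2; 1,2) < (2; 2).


|primitive collections| = 17. Relations:

  • {1,8}:  v_{1} + v_{8} = 0  ⇒ sig = (2; —)
  • {4,6}:  v_{4} + v_{6} = 0  ⇒ sig = (2; —)
  • {5,7}:  v_{5} + v_{7} = 0  ⇒ sig = (2; —)
  • {0,5}:  v_{0} + v_{5} = v_{1}  ⇒ sig = (2; 1)
  • {0,8}:  v_{0} + v_{8} = v_{7}  ⇒ sig = (2; 1)
  • {1,7}:  v_{1} + v_{7} = v_{0}  ⇒ sig = (2; 1)
  • {1,3}:  v_{1} + v_{3} = v_{4} + v_{7}  ⇒ sig = (2; 1,1)
  • {2,6}:  v_{2} + v_{6} = v_{1} + v_{5}  ⇒ sig = (2; 1,1)
  • {2,7}:  v_{2} + v_{7} = v_{1} + v_{4}  ⇒ sig = (2; 1,1)
  • {2,8}:  v_{2} + v_{8} = v_{4} + v_{5}  ⇒ sig = (2; 1,1)
  • {3,5}:  v_{3} + v_{5} = v_{4} + v_{8}  ⇒ sig = (2; 1,1)
  • {3,6}:  v_{3} + v_{6} = v_{7} + v_{8}  ⇒ sig = (2; 1,1)
  • {0,2}:  v_{0} + v_{2} = 2·v_{1} + v_{4}  ⇒ sig = (2; 1,2)
  • {0,3}:  v_{0} + v_{3} = v_{4} + 2·v_{7}  ⇒ sig = (2; 1,2)
  • {2,3}:  v_{2} + v_{3} = 2·v_{4}  ⇒ sig = (2; 2)
  • {1,4,5}:  v_{1} + v_{4} + v_{5} = v_{2}  ⇒ sig = (3; 1)
  • {4,7,8}:  v_{4} + v_{7} + v_{8} = v_{3}  ⇒ sig = (3; 1)

Signatures (|P|; sorted positive RHS coefficients), sorted:
    (2; —)
    (2; —)
    (2; —)
    (2; 1)
    (2; 1)
    (2; 1)
    (2; 1,1)
    (2; 1,1)
    (2; 1,1)
    (2; 1,1)
    (2; 1,1)
    (2; 1,1)
    (2; 1,2)
    (2; 1,2)
    (2; 2)
    (3; 1)
    (3; 1)


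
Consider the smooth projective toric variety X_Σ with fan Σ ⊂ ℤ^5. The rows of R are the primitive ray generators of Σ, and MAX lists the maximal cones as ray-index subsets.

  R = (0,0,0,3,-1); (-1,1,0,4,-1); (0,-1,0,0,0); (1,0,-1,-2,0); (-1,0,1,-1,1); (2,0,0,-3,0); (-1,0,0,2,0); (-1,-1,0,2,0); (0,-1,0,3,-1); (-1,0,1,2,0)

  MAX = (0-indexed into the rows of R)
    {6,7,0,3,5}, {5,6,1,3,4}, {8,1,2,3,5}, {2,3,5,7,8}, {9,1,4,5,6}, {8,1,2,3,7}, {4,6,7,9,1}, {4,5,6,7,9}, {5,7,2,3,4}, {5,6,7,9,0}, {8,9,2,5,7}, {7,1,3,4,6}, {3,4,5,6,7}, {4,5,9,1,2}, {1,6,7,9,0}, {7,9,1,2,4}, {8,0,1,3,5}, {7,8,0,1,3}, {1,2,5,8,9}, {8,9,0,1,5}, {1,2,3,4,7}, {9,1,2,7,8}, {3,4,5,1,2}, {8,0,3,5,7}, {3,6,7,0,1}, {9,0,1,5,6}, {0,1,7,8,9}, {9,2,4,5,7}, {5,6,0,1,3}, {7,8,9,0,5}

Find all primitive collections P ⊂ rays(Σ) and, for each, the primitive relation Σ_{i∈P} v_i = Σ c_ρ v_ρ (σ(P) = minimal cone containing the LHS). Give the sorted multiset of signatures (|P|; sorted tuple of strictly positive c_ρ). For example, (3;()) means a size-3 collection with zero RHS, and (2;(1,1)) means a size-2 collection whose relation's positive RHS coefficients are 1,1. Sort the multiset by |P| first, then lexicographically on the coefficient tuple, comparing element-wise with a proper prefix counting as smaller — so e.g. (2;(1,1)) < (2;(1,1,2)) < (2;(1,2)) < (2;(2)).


The 7 primitive collections of Σ (r=10, n=5):

  • {3,9}:  v_{3} + v_{9} = 0 — sig = (2;())
  • {0,2}:  v_{0} + v_{2} = v_{8} — sig = (2;(1))
  • {0,4}:  v_{0} + v_{4} = v_{9} — sig = (2;(1))
  • {2,6}:  v_{2} + v_{6} = v_{7} — sig = (2;(1))
  • {4,8}:  v_{4} + v_{8} = v_{2} + v_{9} — sig = (2;(1,1))
  • {6,8}:  v_{6} + v_{8} = v_{0} + v_{7} — sig = (2;(1,1))
  • {1,5,7}:  v_{1} + v_{5} + v_{7} = v_{0} — sig = (3;(1))

Sorted signature multiset PRS(X):
    |P|=2: 6 collections, coeffs (), (1), (1), (1), (1,1), (1,1)
    |P|=3: 1 collection, coeffs (1)


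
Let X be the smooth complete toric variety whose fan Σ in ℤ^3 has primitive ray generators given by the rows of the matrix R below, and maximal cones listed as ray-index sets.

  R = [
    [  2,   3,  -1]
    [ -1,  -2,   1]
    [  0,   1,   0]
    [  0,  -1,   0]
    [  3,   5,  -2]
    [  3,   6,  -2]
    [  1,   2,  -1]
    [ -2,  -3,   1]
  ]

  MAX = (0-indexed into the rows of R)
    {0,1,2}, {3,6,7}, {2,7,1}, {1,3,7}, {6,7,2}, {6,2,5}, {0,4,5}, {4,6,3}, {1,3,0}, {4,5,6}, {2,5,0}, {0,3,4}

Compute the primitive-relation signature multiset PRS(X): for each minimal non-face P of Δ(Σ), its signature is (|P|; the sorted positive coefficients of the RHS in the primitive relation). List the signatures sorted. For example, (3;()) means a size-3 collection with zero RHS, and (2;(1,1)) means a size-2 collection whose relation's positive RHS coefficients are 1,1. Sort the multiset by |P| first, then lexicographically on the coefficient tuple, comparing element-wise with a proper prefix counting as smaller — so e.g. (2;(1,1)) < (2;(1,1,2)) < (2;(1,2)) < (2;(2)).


Σ has 10 primitive collections:

  • {0,7}:  v_{0} + v_{7} = 0  →  sig = (2;())
  • {1,6}:  v_{1} + v_{6} = 0  →  sig = (2;())
  • {2,3}:  v_{2} + v_{3} = 0  →  sig = (2;())
  • {0,6}:  v_{0} + v_{6} = v_{4}  →  sig = (2;(1))
  • {1,4}:  v_{1} + v_{4} = v_{0}  →  sig = (2;(1))
  • {2,4}:  v_{2} + v_{4} = v_{5}  →  sig = (2;(1))
  • {3,5}:  v_{3} + v_{5} = v_{4}  →  sig = (2;(1))
  • {4,7}:  v_{4} + v_{7} = v_{6}  →  sig = (2;(1))
  • {1,5}:  v_{1} + v_{5} = v_{0} + v_{2}  →  sig = (2;(1,1))
  • {5,7}:  v_{5} + v_{7} = v_{2} + v_{6}  →  sig = (2;(1,1))

Signatures (|P|; sorted positive RHS coefficients), sorted:
[(2;()), (2;()), (2;()), (2;(1)), (2;(1)), (2;(1)), (2;(1)), (2;(1)), (2;(1,1)), (2;(1,1))]
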